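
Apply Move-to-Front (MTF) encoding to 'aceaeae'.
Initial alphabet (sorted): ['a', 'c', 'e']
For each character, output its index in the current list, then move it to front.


MTF encoding:
'a': index 0 in ['a', 'c', 'e'] -> ['a', 'c', 'e']
'c': index 1 in ['a', 'c', 'e'] -> ['c', 'a', 'e']
'e': index 2 in ['c', 'a', 'e'] -> ['e', 'c', 'a']
'a': index 2 in ['e', 'c', 'a'] -> ['a', 'e', 'c']
'e': index 1 in ['a', 'e', 'c'] -> ['e', 'a', 'c']
'a': index 1 in ['e', 'a', 'c'] -> ['a', 'e', 'c']
'e': index 1 in ['a', 'e', 'c'] -> ['e', 'a', 'c']


Output: [0, 1, 2, 2, 1, 1, 1]


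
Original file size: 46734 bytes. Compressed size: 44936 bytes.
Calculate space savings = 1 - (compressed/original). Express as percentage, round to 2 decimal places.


ratio = compressed/original = 44936/46734 = 0.961527
savings = 1 - ratio = 1 - 0.961527 = 0.038473
as a percentage: 0.038473 * 100 = 3.85%

Space savings = 1 - 44936/46734 = 3.85%


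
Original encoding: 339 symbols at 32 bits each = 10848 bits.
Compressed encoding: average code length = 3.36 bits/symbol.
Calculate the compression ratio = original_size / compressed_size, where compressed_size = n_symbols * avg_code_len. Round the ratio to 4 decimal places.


original_size = n_symbols * orig_bits = 339 * 32 = 10848 bits
compressed_size = n_symbols * avg_code_len = 339 * 3.36 = 1139.04 bits
ratio = original_size / compressed_size = 10848 / 1139.04 = 9.5238

Compression ratio = 9.5238


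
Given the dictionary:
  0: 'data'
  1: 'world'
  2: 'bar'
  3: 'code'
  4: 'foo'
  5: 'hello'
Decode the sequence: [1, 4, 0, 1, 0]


Look up each index in the dictionary:
  1 -> 'world'
  4 -> 'foo'
  0 -> 'data'
  1 -> 'world'
  0 -> 'data'

Decoded: "world foo data world data"


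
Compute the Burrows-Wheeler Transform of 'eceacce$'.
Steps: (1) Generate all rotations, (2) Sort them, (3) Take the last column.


Rotations (sorted):
  0: $eceacce -> last char: e
  1: acce$ece -> last char: e
  2: cce$ecea -> last char: a
  3: ce$eceac -> last char: c
  4: ceacce$e -> last char: e
  5: e$eceacc -> last char: c
  6: eacce$ec -> last char: c
  7: eceacce$ -> last char: $


BWT = eeacecc$


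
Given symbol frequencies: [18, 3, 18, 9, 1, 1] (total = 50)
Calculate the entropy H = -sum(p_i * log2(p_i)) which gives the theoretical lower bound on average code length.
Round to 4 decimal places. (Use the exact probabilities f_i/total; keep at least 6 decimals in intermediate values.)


Per-symbol terms -p_i * log2(p_i) with p_i = f_i/50:
  p = 18/50 = 0.360000: log2(p) = -1.473931, -p*log2(p) = 0.530615
  p = 3/50 = 0.060000: log2(p) = -4.058894, -p*log2(p) = 0.243534
  p = 18/50 = 0.360000: log2(p) = -1.473931, -p*log2(p) = 0.530615
  p = 9/50 = 0.180000: log2(p) = -2.473931, -p*log2(p) = 0.445308
  p = 1/50 = 0.020000: log2(p) = -5.643856, -p*log2(p) = 0.112877
  p = 1/50 = 0.020000: log2(p) = -5.643856, -p*log2(p) = 0.112877
H = 0.530615 + 0.243534 + 0.530615 + 0.445308 + 0.112877 + 0.112877 = 1.975826

H = 1.9758 bits/symbol


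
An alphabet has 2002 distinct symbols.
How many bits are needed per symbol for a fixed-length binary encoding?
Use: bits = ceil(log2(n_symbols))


log2(2002) = 10.9672
Bracket: 2^10 = 1024 < 2002 <= 2^11 = 2048
So ceil(log2(2002)) = 11

bits = ceil(log2(2002)) = ceil(10.9672) = 11 bits


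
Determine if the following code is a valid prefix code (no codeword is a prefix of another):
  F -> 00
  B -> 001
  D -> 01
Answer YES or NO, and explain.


Checking each pair (does one codeword prefix another?):
  F='00' vs B='001': prefix -- VIOLATION

NO -- this is NOT a valid prefix code. F (00) is a prefix of B (001).


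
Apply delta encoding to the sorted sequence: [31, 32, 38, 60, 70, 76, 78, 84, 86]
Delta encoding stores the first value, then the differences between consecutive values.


First value: 31
Deltas:
  32 - 31 = 1
  38 - 32 = 6
  60 - 38 = 22
  70 - 60 = 10
  76 - 70 = 6
  78 - 76 = 2
  84 - 78 = 6
  86 - 84 = 2


Delta encoded: [31, 1, 6, 22, 10, 6, 2, 6, 2]


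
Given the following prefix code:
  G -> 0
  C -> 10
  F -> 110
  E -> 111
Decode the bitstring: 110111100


Decoding step by step:
Bits 110 -> F
Bits 111 -> E
Bits 10 -> C
Bits 0 -> G


Decoded message: FECG


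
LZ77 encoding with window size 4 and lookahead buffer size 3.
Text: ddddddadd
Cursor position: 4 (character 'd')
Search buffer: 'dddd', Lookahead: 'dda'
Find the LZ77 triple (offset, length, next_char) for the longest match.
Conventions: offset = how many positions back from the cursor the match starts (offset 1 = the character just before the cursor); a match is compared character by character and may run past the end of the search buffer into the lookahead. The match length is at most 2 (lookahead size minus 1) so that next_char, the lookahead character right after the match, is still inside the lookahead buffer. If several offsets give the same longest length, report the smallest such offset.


Try each offset into the search buffer:
  offset=1 (pos 3, char 'd'): match length 2
  offset=2 (pos 2, char 'd'): match length 2
  offset=3 (pos 1, char 'd'): match length 2
  offset=4 (pos 0, char 'd'): match length 2
Longest match has length 2, found at offsets 1, 2, 3, 4; take the smallest, offset 1.
next_char = character at position 4 + 2 = 6 -> 'a'

Best match: offset=1, length=2 (matching 'dd' starting at position 3)
LZ77 triple: (1, 2, 'a')


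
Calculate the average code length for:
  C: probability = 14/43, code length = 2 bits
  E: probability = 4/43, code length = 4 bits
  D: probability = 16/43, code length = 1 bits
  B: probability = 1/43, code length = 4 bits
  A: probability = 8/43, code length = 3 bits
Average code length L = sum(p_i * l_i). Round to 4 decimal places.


Weighted contributions p_i * l_i:
  C: (14/43) * 2 = 28/43
  E: (4/43) * 4 = 16/43
  D: (16/43) * 1 = 16/43
  B: (1/43) * 4 = 4/43
  A: (8/43) * 3 = 24/43
Sum = (28 + 16 + 16 + 4 + 24)/43 = 88/43

L = 88/43 = 2.0465 bits/symbol


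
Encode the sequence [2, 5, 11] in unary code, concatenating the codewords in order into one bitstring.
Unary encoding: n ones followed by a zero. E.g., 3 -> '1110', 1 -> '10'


Encode each number as n ones followed by a terminating 0:
  2 -> 110 (3 bits)
  5 -> 111110 (6 bits)
  11 -> 111111111110 (12 bits)
Total length = 3 + 6 + 12 = 21 bits.

Unary([2, 5, 11]) = 110111110111111111110 (21 bits)


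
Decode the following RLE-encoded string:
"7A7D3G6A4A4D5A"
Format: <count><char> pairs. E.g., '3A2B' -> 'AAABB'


Expanding each <count><char> pair:
  7A -> 'AAAAAAA'
  7D -> 'DDDDDDD'
  3G -> 'GGG'
  6A -> 'AAAAAA'
  4A -> 'AAAA'
  4D -> 'DDDD'
  5A -> 'AAAAA'

Decoded = AAAAAAADDDDDDDGGGAAAAAAAAAADDDDAAAAA


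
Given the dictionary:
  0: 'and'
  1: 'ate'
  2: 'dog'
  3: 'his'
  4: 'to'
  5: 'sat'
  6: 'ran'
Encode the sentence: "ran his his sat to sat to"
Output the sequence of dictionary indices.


Look up each word in the dictionary:
  'ran' -> 6
  'his' -> 3
  'his' -> 3
  'sat' -> 5
  'to' -> 4
  'sat' -> 5
  'to' -> 4

Encoded: [6, 3, 3, 5, 4, 5, 4]


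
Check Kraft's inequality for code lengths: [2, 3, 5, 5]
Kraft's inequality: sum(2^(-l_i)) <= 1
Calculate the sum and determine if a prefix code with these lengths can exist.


Sum = 2^(-2) + 2^(-3) + 2^(-5) + 2^(-5)
    = 0.25 + 0.125 + 0.03125 + 0.03125
    = 14/32 = 0.4375
Since 0.4375 <= 1, Kraft's inequality IS satisfied.
A prefix code with these lengths CAN exist.

Kraft sum = 0.4375. Satisfied.


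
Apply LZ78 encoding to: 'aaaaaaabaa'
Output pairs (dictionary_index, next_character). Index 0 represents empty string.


LZ78 encoding steps:
Dictionary: {0: ''}
Step 1: w='' (idx 0), next='a' -> output (0, 'a'), add 'a' as idx 1
Step 2: w='a' (idx 1), next='a' -> output (1, 'a'), add 'aa' as idx 2
Step 3: w='aa' (idx 2), next='a' -> output (2, 'a'), add 'aaa' as idx 3
Step 4: w='a' (idx 1), next='b' -> output (1, 'b'), add 'ab' as idx 4
Step 5: w='aa' (idx 2), end of input -> output (2, '')


Encoded: [(0, 'a'), (1, 'a'), (2, 'a'), (1, 'b'), (2, '')]


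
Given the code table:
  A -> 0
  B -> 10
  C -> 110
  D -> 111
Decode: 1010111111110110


Decoding:
10 -> B
10 -> B
111 -> D
111 -> D
110 -> C
110 -> C


Result: BBDDCC


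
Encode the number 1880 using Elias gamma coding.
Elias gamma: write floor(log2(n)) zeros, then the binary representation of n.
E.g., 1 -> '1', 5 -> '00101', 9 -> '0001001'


num_bits = floor(log2(1880)) + 1 = 11
leading_zeros = num_bits - 1 = 10
binary(1880) = 11101011000

Elias gamma(1880) = '0000000000' + '11101011000' = 000000000011101011000 (21 bits)


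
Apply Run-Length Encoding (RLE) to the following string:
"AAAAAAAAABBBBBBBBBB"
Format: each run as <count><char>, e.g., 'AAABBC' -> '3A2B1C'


Scanning runs left to right:
  i=0: run of 'A' x 9 -> '9A'
  i=9: run of 'B' x 10 -> '10B'

RLE = 9A10B


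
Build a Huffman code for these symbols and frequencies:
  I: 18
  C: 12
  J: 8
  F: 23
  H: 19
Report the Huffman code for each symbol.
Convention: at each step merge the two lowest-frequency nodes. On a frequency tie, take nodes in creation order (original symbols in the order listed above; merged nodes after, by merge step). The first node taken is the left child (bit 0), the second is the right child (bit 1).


Huffman tree construction:
Step 1: Merge J(8) + C(12) = 20
Step 2: Merge I(18) + H(19) = 37
Step 3: Merge (J+C)(20) + F(23) = 43
Step 4: Merge (I+H)(37) + ((J+C)+F)(43) = 80
Read each symbol's code off the tree from the root (left child = 0, right child = 1).

Codes:
  I: 00 (length 2)
  C: 101 (length 3)
  J: 100 (length 3)
  F: 11 (length 2)
  H: 01 (length 2)
Average code length: 180/80 = 2.2500 bits/symbol


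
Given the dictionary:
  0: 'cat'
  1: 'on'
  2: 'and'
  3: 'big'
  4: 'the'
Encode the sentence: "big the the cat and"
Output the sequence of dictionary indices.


Look up each word in the dictionary:
  'big' -> 3
  'the' -> 4
  'the' -> 4
  'cat' -> 0
  'and' -> 2

Encoded: [3, 4, 4, 0, 2]


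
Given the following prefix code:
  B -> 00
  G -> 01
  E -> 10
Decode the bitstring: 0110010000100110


Decoding step by step:
Bits 01 -> G
Bits 10 -> E
Bits 01 -> G
Bits 00 -> B
Bits 00 -> B
Bits 10 -> E
Bits 01 -> G
Bits 10 -> E


Decoded message: GEGBBEGE


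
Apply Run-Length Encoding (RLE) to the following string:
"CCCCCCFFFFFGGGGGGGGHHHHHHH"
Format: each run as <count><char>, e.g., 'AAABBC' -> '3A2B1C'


Scanning runs left to right:
  i=0: run of 'C' x 6 -> '6C'
  i=6: run of 'F' x 5 -> '5F'
  i=11: run of 'G' x 8 -> '8G'
  i=19: run of 'H' x 7 -> '7H'

RLE = 6C5F8G7H


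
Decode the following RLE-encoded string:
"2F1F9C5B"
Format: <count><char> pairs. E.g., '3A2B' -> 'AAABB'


Expanding each <count><char> pair:
  2F -> 'FF'
  1F -> 'F'
  9C -> 'CCCCCCCCC'
  5B -> 'BBBBB'

Decoded = FFFCCCCCCCCCBBBBB


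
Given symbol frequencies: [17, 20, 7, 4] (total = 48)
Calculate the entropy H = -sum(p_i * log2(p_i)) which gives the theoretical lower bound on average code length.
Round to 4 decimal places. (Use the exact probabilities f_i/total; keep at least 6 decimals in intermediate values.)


Per-symbol terms -p_i * log2(p_i) with p_i = f_i/48:
  p = 17/48 = 0.354167: log2(p) = -1.497500, -p*log2(p) = 0.530364
  p = 20/48 = 0.416667: log2(p) = -1.263034, -p*log2(p) = 0.526264
  p = 7/48 = 0.145833: log2(p) = -2.777608, -p*log2(p) = 0.405068
  p = 4/48 = 0.083333: log2(p) = -3.584963, -p*log2(p) = 0.298747
H = 0.530364 + 0.526264 + 0.405068 + 0.298747 = 1.760443

H = 1.7604 bits/symbol


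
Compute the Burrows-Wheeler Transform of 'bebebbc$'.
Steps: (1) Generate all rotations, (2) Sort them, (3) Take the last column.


Rotations (sorted):
  0: $bebebbc -> last char: c
  1: bbc$bebe -> last char: e
  2: bc$bebeb -> last char: b
  3: bebbc$be -> last char: e
  4: bebebbc$ -> last char: $
  5: c$bebebb -> last char: b
  6: ebbc$beb -> last char: b
  7: ebebbc$b -> last char: b


BWT = cebe$bbb


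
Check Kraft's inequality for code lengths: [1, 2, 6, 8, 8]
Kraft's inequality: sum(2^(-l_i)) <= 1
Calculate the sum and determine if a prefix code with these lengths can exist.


Sum = 2^(-1) + 2^(-2) + 2^(-6) + 2^(-8) + 2^(-8)
    = 0.5 + 0.25 + 0.015625 + 0.00390625 + 0.00390625
    = 198/256 = 0.7734375
Since 0.7734375 <= 1, Kraft's inequality IS satisfied.
A prefix code with these lengths CAN exist.

Kraft sum = 0.7734375. Satisfied.


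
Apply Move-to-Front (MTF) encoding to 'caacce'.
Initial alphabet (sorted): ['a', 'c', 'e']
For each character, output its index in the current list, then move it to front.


MTF encoding:
'c': index 1 in ['a', 'c', 'e'] -> ['c', 'a', 'e']
'a': index 1 in ['c', 'a', 'e'] -> ['a', 'c', 'e']
'a': index 0 in ['a', 'c', 'e'] -> ['a', 'c', 'e']
'c': index 1 in ['a', 'c', 'e'] -> ['c', 'a', 'e']
'c': index 0 in ['c', 'a', 'e'] -> ['c', 'a', 'e']
'e': index 2 in ['c', 'a', 'e'] -> ['e', 'c', 'a']


Output: [1, 1, 0, 1, 0, 2]


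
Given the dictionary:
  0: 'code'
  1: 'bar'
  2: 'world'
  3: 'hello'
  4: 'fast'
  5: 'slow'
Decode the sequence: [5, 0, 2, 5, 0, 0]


Look up each index in the dictionary:
  5 -> 'slow'
  0 -> 'code'
  2 -> 'world'
  5 -> 'slow'
  0 -> 'code'
  0 -> 'code'

Decoded: "slow code world slow code code"


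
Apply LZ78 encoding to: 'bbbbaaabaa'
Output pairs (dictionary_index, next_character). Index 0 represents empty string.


LZ78 encoding steps:
Dictionary: {0: ''}
Step 1: w='' (idx 0), next='b' -> output (0, 'b'), add 'b' as idx 1
Step 2: w='b' (idx 1), next='b' -> output (1, 'b'), add 'bb' as idx 2
Step 3: w='b' (idx 1), next='a' -> output (1, 'a'), add 'ba' as idx 3
Step 4: w='' (idx 0), next='a' -> output (0, 'a'), add 'a' as idx 4
Step 5: w='a' (idx 4), next='b' -> output (4, 'b'), add 'ab' as idx 5
Step 6: w='a' (idx 4), next='a' -> output (4, 'a'), add 'aa' as idx 6


Encoded: [(0, 'b'), (1, 'b'), (1, 'a'), (0, 'a'), (4, 'b'), (4, 'a')]


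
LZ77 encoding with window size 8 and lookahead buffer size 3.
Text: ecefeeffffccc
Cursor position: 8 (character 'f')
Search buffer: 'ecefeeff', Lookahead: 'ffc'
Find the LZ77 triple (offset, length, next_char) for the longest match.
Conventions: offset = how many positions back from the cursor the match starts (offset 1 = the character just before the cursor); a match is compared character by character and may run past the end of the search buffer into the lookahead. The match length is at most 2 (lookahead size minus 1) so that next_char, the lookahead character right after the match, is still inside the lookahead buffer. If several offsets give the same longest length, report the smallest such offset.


Try each offset into the search buffer:
  offset=1 (pos 7, char 'f'): match length 2
  offset=2 (pos 6, char 'f'): match length 2
  offset=3 (pos 5, char 'e'): match length 0
  offset=4 (pos 4, char 'e'): match length 0
  offset=5 (pos 3, char 'f'): match length 1
  offset=6 (pos 2, char 'e'): match length 0
  offset=7 (pos 1, char 'c'): match length 0
  offset=8 (pos 0, char 'e'): match length 0
Longest match has length 2, found at offsets 1, 2; take the smallest, offset 1.
next_char = character at position 8 + 2 = 10 -> 'c'

Best match: offset=1, length=2 (matching 'ff' starting at position 7)
LZ77 triple: (1, 2, 'c')


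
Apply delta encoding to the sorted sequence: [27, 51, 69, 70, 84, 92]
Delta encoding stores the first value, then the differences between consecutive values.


First value: 27
Deltas:
  51 - 27 = 24
  69 - 51 = 18
  70 - 69 = 1
  84 - 70 = 14
  92 - 84 = 8


Delta encoded: [27, 24, 18, 1, 14, 8]


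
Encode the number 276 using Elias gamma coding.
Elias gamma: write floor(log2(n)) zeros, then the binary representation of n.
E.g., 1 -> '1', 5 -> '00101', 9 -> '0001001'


num_bits = floor(log2(276)) + 1 = 9
leading_zeros = num_bits - 1 = 8
binary(276) = 100010100

Elias gamma(276) = '00000000' + '100010100' = 00000000100010100 (17 bits)


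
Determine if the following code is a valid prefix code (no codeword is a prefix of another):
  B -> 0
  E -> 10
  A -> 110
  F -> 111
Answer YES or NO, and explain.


Checking each pair (does one codeword prefix another?):
  B='0' vs E='10': no prefix
  B='0' vs A='110': no prefix
  B='0' vs F='111': no prefix
  E='10' vs B='0': no prefix
  E='10' vs A='110': no prefix
  E='10' vs F='111': no prefix
  A='110' vs B='0': no prefix
  A='110' vs E='10': no prefix
  A='110' vs F='111': no prefix
  F='111' vs B='0': no prefix
  F='111' vs E='10': no prefix
  F='111' vs A='110': no prefix
No violation found over all pairs.

YES -- this is a valid prefix code. No codeword is a prefix of any other codeword.


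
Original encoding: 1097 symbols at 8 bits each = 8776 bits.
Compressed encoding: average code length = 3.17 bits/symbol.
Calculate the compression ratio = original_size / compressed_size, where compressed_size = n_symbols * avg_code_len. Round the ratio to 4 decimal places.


original_size = n_symbols * orig_bits = 1097 * 8 = 8776 bits
compressed_size = n_symbols * avg_code_len = 1097 * 3.17 = 3477.49 bits
ratio = original_size / compressed_size = 8776 / 3477.49 = 2.5237

Compression ratio = 2.5237


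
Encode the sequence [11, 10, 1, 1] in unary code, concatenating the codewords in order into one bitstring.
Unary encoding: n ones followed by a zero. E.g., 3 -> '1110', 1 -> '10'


Encode each number as n ones followed by a terminating 0:
  11 -> 111111111110 (12 bits)
  10 -> 11111111110 (11 bits)
  1 -> 10 (2 bits)
  1 -> 10 (2 bits)
Total length = 12 + 11 + 2 + 2 = 27 bits.

Unary([11, 10, 1, 1]) = 111111111110111111111101010 (27 bits)


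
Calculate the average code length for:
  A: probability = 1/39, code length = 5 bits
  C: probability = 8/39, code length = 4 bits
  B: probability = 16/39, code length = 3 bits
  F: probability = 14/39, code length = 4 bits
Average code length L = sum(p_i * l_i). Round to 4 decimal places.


Weighted contributions p_i * l_i:
  A: (1/39) * 5 = 5/39
  C: (8/39) * 4 = 32/39
  B: (16/39) * 3 = 48/39
  F: (14/39) * 4 = 56/39
Sum = (5 + 32 + 48 + 56)/39 = 141/39

L = 141/39 = 3.6154 bits/symbol


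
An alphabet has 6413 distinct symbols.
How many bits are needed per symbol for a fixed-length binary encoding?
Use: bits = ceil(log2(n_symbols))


log2(6413) = 12.6468
Bracket: 2^12 = 4096 < 6413 <= 2^13 = 8192
So ceil(log2(6413)) = 13

bits = ceil(log2(6413)) = ceil(12.6468) = 13 bits


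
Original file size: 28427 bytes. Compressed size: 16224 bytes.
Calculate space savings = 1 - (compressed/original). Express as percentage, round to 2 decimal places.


ratio = compressed/original = 16224/28427 = 0.570725
savings = 1 - ratio = 1 - 0.570725 = 0.429275
as a percentage: 0.429275 * 100 = 42.93%

Space savings = 1 - 16224/28427 = 42.93%


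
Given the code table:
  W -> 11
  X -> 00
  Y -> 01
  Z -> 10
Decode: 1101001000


Decoding:
11 -> W
01 -> Y
00 -> X
10 -> Z
00 -> X


Result: WYXZX


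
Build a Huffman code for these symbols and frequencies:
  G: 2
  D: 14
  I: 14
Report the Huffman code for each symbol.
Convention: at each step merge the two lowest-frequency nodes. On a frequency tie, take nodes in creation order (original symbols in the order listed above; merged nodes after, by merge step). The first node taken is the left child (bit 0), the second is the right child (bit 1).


Huffman tree construction:
Step 1: Merge G(2) + D(14) = 16
Step 2: Merge I(14) + (G+D)(16) = 30
Read each symbol's code off the tree from the root (left child = 0, right child = 1).

Codes:
  G: 10 (length 2)
  D: 11 (length 2)
  I: 0 (length 1)
Average code length: 46/30 = 1.5333 bits/symbol


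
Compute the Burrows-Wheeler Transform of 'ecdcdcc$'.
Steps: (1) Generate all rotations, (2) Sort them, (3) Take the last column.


Rotations (sorted):
  0: $ecdcdcc -> last char: c
  1: c$ecdcdc -> last char: c
  2: cc$ecdcd -> last char: d
  3: cdcc$ecd -> last char: d
  4: cdcdcc$e -> last char: e
  5: dcc$ecdc -> last char: c
  6: dcdcc$ec -> last char: c
  7: ecdcdcc$ -> last char: $


BWT = ccddecc$


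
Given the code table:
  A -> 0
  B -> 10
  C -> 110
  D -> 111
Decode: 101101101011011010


Decoding:
10 -> B
110 -> C
110 -> C
10 -> B
110 -> C
110 -> C
10 -> B


Result: BCCBCCB


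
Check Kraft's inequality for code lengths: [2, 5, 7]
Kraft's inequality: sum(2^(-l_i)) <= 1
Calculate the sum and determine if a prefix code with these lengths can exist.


Sum = 2^(-2) + 2^(-5) + 2^(-7)
    = 0.25 + 0.03125 + 0.0078125
    = 37/128 = 0.2890625
Since 0.2890625 <= 1, Kraft's inequality IS satisfied.
A prefix code with these lengths CAN exist.

Kraft sum = 0.2890625. Satisfied.


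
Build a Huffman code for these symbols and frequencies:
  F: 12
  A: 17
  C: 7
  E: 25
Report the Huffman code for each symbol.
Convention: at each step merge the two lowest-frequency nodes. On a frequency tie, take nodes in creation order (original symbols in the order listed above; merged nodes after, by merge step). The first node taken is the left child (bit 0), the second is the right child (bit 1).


Huffman tree construction:
Step 1: Merge C(7) + F(12) = 19
Step 2: Merge A(17) + (C+F)(19) = 36
Step 3: Merge E(25) + (A+(C+F))(36) = 61
Read each symbol's code off the tree from the root (left child = 0, right child = 1).

Codes:
  F: 111 (length 3)
  A: 10 (length 2)
  C: 110 (length 3)
  E: 0 (length 1)
Average code length: 116/61 = 1.9016 bits/symbol


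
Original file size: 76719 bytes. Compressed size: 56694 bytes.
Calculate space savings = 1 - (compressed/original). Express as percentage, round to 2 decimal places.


ratio = compressed/original = 56694/76719 = 0.738983
savings = 1 - ratio = 1 - 0.738983 = 0.261017
as a percentage: 0.261017 * 100 = 26.1%

Space savings = 1 - 56694/76719 = 26.1%


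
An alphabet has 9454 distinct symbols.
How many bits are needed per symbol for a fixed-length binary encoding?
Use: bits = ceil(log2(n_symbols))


log2(9454) = 13.2067
Bracket: 2^13 = 8192 < 9454 <= 2^14 = 16384
So ceil(log2(9454)) = 14

bits = ceil(log2(9454)) = ceil(13.2067) = 14 bits


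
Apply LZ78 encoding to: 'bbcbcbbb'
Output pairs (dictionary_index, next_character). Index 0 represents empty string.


LZ78 encoding steps:
Dictionary: {0: ''}
Step 1: w='' (idx 0), next='b' -> output (0, 'b'), add 'b' as idx 1
Step 2: w='b' (idx 1), next='c' -> output (1, 'c'), add 'bc' as idx 2
Step 3: w='bc' (idx 2), next='b' -> output (2, 'b'), add 'bcb' as idx 3
Step 4: w='b' (idx 1), next='b' -> output (1, 'b'), add 'bb' as idx 4


Encoded: [(0, 'b'), (1, 'c'), (2, 'b'), (1, 'b')]


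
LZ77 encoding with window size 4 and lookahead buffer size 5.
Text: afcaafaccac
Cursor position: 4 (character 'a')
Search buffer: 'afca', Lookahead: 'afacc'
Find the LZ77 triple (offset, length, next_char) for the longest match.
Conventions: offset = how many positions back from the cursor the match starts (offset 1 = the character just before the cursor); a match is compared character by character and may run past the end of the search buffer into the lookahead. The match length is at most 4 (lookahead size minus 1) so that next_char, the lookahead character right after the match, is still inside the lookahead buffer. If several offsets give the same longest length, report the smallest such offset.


Try each offset into the search buffer:
  offset=1 (pos 3, char 'a'): match length 1
  offset=2 (pos 2, char 'c'): match length 0
  offset=3 (pos 1, char 'f'): match length 0
  offset=4 (pos 0, char 'a'): match length 2
Longest match has length 2 at offset 4.
next_char = character at position 4 + 2 = 6 -> 'a'

Best match: offset=4, length=2 (matching 'af' starting at position 0)
LZ77 triple: (4, 2, 'a')


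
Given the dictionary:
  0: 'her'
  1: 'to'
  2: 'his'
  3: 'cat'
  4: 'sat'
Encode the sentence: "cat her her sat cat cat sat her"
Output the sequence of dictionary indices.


Look up each word in the dictionary:
  'cat' -> 3
  'her' -> 0
  'her' -> 0
  'sat' -> 4
  'cat' -> 3
  'cat' -> 3
  'sat' -> 4
  'her' -> 0

Encoded: [3, 0, 0, 4, 3, 3, 4, 0]


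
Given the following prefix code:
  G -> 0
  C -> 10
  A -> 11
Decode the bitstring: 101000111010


Decoding step by step:
Bits 10 -> C
Bits 10 -> C
Bits 0 -> G
Bits 0 -> G
Bits 11 -> A
Bits 10 -> C
Bits 10 -> C


Decoded message: CCGGACC


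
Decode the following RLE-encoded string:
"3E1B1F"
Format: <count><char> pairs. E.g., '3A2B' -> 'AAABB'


Expanding each <count><char> pair:
  3E -> 'EEE'
  1B -> 'B'
  1F -> 'F'

Decoded = EEEBF


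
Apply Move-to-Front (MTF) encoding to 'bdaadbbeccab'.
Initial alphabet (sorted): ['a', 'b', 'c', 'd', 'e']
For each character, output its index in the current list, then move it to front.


MTF encoding:
'b': index 1 in ['a', 'b', 'c', 'd', 'e'] -> ['b', 'a', 'c', 'd', 'e']
'd': index 3 in ['b', 'a', 'c', 'd', 'e'] -> ['d', 'b', 'a', 'c', 'e']
'a': index 2 in ['d', 'b', 'a', 'c', 'e'] -> ['a', 'd', 'b', 'c', 'e']
'a': index 0 in ['a', 'd', 'b', 'c', 'e'] -> ['a', 'd', 'b', 'c', 'e']
'd': index 1 in ['a', 'd', 'b', 'c', 'e'] -> ['d', 'a', 'b', 'c', 'e']
'b': index 2 in ['d', 'a', 'b', 'c', 'e'] -> ['b', 'd', 'a', 'c', 'e']
'b': index 0 in ['b', 'd', 'a', 'c', 'e'] -> ['b', 'd', 'a', 'c', 'e']
'e': index 4 in ['b', 'd', 'a', 'c', 'e'] -> ['e', 'b', 'd', 'a', 'c']
'c': index 4 in ['e', 'b', 'd', 'a', 'c'] -> ['c', 'e', 'b', 'd', 'a']
'c': index 0 in ['c', 'e', 'b', 'd', 'a'] -> ['c', 'e', 'b', 'd', 'a']
'a': index 4 in ['c', 'e', 'b', 'd', 'a'] -> ['a', 'c', 'e', 'b', 'd']
'b': index 3 in ['a', 'c', 'e', 'b', 'd'] -> ['b', 'a', 'c', 'e', 'd']


Output: [1, 3, 2, 0, 1, 2, 0, 4, 4, 0, 4, 3]


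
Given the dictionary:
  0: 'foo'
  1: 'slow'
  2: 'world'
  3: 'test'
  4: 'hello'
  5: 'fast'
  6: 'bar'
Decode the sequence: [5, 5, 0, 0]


Look up each index in the dictionary:
  5 -> 'fast'
  5 -> 'fast'
  0 -> 'foo'
  0 -> 'foo'

Decoded: "fast fast foo foo"


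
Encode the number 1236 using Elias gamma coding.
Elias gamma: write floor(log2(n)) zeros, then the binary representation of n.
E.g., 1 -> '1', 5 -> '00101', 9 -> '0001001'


num_bits = floor(log2(1236)) + 1 = 11
leading_zeros = num_bits - 1 = 10
binary(1236) = 10011010100

Elias gamma(1236) = '0000000000' + '10011010100' = 000000000010011010100 (21 bits)


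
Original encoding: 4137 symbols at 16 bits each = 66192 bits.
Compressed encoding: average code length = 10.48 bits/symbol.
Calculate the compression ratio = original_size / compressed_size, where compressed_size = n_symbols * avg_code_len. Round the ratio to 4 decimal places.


original_size = n_symbols * orig_bits = 4137 * 16 = 66192 bits
compressed_size = n_symbols * avg_code_len = 4137 * 10.48 = 43355.76 bits
ratio = original_size / compressed_size = 66192 / 43355.76 = 1.5267

Compression ratio = 1.5267


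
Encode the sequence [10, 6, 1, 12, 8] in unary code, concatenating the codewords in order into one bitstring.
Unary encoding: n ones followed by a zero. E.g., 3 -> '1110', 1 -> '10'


Encode each number as n ones followed by a terminating 0:
  10 -> 11111111110 (11 bits)
  6 -> 1111110 (7 bits)
  1 -> 10 (2 bits)
  12 -> 1111111111110 (13 bits)
  8 -> 111111110 (9 bits)
Total length = 11 + 7 + 2 + 13 + 9 = 42 bits.

Unary([10, 6, 1, 12, 8]) = 111111111101111110101111111111110111111110 (42 bits)


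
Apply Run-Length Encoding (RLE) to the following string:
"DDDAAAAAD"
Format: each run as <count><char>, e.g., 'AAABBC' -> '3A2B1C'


Scanning runs left to right:
  i=0: run of 'D' x 3 -> '3D'
  i=3: run of 'A' x 5 -> '5A'
  i=8: run of 'D' x 1 -> '1D'

RLE = 3D5A1D


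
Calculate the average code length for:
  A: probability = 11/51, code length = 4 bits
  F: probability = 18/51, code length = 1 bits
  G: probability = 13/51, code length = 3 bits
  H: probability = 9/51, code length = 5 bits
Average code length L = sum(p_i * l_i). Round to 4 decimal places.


Weighted contributions p_i * l_i:
  A: (11/51) * 4 = 44/51
  F: (18/51) * 1 = 18/51
  G: (13/51) * 3 = 39/51
  H: (9/51) * 5 = 45/51
Sum = (44 + 18 + 39 + 45)/51 = 146/51

L = 146/51 = 2.8627 bits/symbol


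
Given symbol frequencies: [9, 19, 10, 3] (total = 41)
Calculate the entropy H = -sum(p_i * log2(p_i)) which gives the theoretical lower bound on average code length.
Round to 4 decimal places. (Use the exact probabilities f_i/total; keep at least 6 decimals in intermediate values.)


Per-symbol terms -p_i * log2(p_i) with p_i = f_i/41:
  p = 9/41 = 0.219512: log2(p) = -2.187627, -p*log2(p) = 0.480211
  p = 19/41 = 0.463415: log2(p) = -1.109624, -p*log2(p) = 0.514216
  p = 10/41 = 0.243902: log2(p) = -2.035624, -p*log2(p) = 0.496494
  p = 3/41 = 0.073171: log2(p) = -3.772590, -p*log2(p) = 0.276043
H = 0.480211 + 0.514216 + 0.496494 + 0.276043 = 1.766964

H = 1.767 bits/symbol


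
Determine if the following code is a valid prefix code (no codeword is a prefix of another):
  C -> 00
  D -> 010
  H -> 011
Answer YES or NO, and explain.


Checking each pair (does one codeword prefix another?):
  C='00' vs D='010': no prefix
  C='00' vs H='011': no prefix
  D='010' vs C='00': no prefix
  D='010' vs H='011': no prefix
  H='011' vs C='00': no prefix
  H='011' vs D='010': no prefix
No violation found over all pairs.

YES -- this is a valid prefix code. No codeword is a prefix of any other codeword.


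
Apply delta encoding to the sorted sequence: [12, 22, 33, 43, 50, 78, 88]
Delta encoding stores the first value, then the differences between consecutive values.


First value: 12
Deltas:
  22 - 12 = 10
  33 - 22 = 11
  43 - 33 = 10
  50 - 43 = 7
  78 - 50 = 28
  88 - 78 = 10


Delta encoded: [12, 10, 11, 10, 7, 28, 10]


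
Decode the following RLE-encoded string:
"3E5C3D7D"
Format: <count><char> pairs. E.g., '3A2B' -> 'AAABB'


Expanding each <count><char> pair:
  3E -> 'EEE'
  5C -> 'CCCCC'
  3D -> 'DDD'
  7D -> 'DDDDDDD'

Decoded = EEECCCCCDDDDDDDDDD


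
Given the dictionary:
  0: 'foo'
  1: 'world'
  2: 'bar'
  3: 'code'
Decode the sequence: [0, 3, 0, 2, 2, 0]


Look up each index in the dictionary:
  0 -> 'foo'
  3 -> 'code'
  0 -> 'foo'
  2 -> 'bar'
  2 -> 'bar'
  0 -> 'foo'

Decoded: "foo code foo bar bar foo"


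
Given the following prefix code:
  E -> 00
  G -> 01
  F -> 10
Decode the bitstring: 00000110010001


Decoding step by step:
Bits 00 -> E
Bits 00 -> E
Bits 01 -> G
Bits 10 -> F
Bits 01 -> G
Bits 00 -> E
Bits 01 -> G


Decoded message: EEGFGEG


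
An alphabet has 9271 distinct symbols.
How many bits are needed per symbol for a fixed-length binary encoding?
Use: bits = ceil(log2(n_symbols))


log2(9271) = 13.1785
Bracket: 2^13 = 8192 < 9271 <= 2^14 = 16384
So ceil(log2(9271)) = 14

bits = ceil(log2(9271)) = ceil(13.1785) = 14 bits


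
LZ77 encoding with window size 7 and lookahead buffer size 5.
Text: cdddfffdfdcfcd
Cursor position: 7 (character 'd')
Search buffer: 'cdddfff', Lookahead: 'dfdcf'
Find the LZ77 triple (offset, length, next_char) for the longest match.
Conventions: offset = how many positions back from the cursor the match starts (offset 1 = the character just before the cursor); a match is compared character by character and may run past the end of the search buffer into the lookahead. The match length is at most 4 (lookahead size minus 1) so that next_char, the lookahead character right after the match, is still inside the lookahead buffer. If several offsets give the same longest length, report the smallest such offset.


Try each offset into the search buffer:
  offset=1 (pos 6, char 'f'): match length 0
  offset=2 (pos 5, char 'f'): match length 0
  offset=3 (pos 4, char 'f'): match length 0
  offset=4 (pos 3, char 'd'): match length 2
  offset=5 (pos 2, char 'd'): match length 1
  offset=6 (pos 1, char 'd'): match length 1
  offset=7 (pos 0, char 'c'): match length 0
Longest match has length 2 at offset 4.
next_char = character at position 7 + 2 = 9 -> 'd'

Best match: offset=4, length=2 (matching 'df' starting at position 3)
LZ77 triple: (4, 2, 'd')


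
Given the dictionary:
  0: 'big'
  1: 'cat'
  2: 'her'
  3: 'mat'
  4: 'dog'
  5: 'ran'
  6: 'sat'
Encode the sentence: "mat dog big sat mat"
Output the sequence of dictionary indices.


Look up each word in the dictionary:
  'mat' -> 3
  'dog' -> 4
  'big' -> 0
  'sat' -> 6
  'mat' -> 3

Encoded: [3, 4, 0, 6, 3]


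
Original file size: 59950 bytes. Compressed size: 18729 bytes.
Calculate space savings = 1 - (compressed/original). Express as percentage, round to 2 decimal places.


ratio = compressed/original = 18729/59950 = 0.31241
savings = 1 - ratio = 1 - 0.31241 = 0.68759
as a percentage: 0.68759 * 100 = 68.76%

Space savings = 1 - 18729/59950 = 68.76%


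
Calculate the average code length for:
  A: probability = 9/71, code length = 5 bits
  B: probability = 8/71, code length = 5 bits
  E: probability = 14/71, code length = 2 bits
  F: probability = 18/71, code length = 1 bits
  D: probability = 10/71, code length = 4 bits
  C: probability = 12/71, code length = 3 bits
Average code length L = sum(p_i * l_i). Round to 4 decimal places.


Weighted contributions p_i * l_i:
  A: (9/71) * 5 = 45/71
  B: (8/71) * 5 = 40/71
  E: (14/71) * 2 = 28/71
  F: (18/71) * 1 = 18/71
  D: (10/71) * 4 = 40/71
  C: (12/71) * 3 = 36/71
Sum = (45 + 40 + 28 + 18 + 40 + 36)/71 = 207/71

L = 207/71 = 2.9155 bits/symbol


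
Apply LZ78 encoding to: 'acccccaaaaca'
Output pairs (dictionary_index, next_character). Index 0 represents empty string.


LZ78 encoding steps:
Dictionary: {0: ''}
Step 1: w='' (idx 0), next='a' -> output (0, 'a'), add 'a' as idx 1
Step 2: w='' (idx 0), next='c' -> output (0, 'c'), add 'c' as idx 2
Step 3: w='c' (idx 2), next='c' -> output (2, 'c'), add 'cc' as idx 3
Step 4: w='cc' (idx 3), next='a' -> output (3, 'a'), add 'cca' as idx 4
Step 5: w='a' (idx 1), next='a' -> output (1, 'a'), add 'aa' as idx 5
Step 6: w='a' (idx 1), next='c' -> output (1, 'c'), add 'ac' as idx 6
Step 7: w='a' (idx 1), end of input -> output (1, '')


Encoded: [(0, 'a'), (0, 'c'), (2, 'c'), (3, 'a'), (1, 'a'), (1, 'c'), (1, '')]


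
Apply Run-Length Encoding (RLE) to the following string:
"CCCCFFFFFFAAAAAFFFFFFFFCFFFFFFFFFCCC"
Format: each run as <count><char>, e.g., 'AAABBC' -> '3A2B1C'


Scanning runs left to right:
  i=0: run of 'C' x 4 -> '4C'
  i=4: run of 'F' x 6 -> '6F'
  i=10: run of 'A' x 5 -> '5A'
  i=15: run of 'F' x 8 -> '8F'
  i=23: run of 'C' x 1 -> '1C'
  i=24: run of 'F' x 9 -> '9F'
  i=33: run of 'C' x 3 -> '3C'

RLE = 4C6F5A8F1C9F3C


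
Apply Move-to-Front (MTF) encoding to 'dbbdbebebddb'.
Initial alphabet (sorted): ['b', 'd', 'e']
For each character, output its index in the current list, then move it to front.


MTF encoding:
'd': index 1 in ['b', 'd', 'e'] -> ['d', 'b', 'e']
'b': index 1 in ['d', 'b', 'e'] -> ['b', 'd', 'e']
'b': index 0 in ['b', 'd', 'e'] -> ['b', 'd', 'e']
'd': index 1 in ['b', 'd', 'e'] -> ['d', 'b', 'e']
'b': index 1 in ['d', 'b', 'e'] -> ['b', 'd', 'e']
'e': index 2 in ['b', 'd', 'e'] -> ['e', 'b', 'd']
'b': index 1 in ['e', 'b', 'd'] -> ['b', 'e', 'd']
'e': index 1 in ['b', 'e', 'd'] -> ['e', 'b', 'd']
'b': index 1 in ['e', 'b', 'd'] -> ['b', 'e', 'd']
'd': index 2 in ['b', 'e', 'd'] -> ['d', 'b', 'e']
'd': index 0 in ['d', 'b', 'e'] -> ['d', 'b', 'e']
'b': index 1 in ['d', 'b', 'e'] -> ['b', 'd', 'e']


Output: [1, 1, 0, 1, 1, 2, 1, 1, 1, 2, 0, 1]


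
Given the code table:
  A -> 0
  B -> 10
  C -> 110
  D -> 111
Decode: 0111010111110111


Decoding:
0 -> A
111 -> D
0 -> A
10 -> B
111 -> D
110 -> C
111 -> D


Result: ADABDCD


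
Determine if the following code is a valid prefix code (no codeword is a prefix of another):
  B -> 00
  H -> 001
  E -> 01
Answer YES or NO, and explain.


Checking each pair (does one codeword prefix another?):
  B='00' vs H='001': prefix -- VIOLATION

NO -- this is NOT a valid prefix code. B (00) is a prefix of H (001).


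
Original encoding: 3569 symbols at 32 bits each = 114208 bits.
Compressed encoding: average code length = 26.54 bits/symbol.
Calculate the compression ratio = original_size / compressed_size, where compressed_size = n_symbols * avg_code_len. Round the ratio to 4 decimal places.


original_size = n_symbols * orig_bits = 3569 * 32 = 114208 bits
compressed_size = n_symbols * avg_code_len = 3569 * 26.54 = 94721.26 bits
ratio = original_size / compressed_size = 114208 / 94721.26 = 1.2057

Compression ratio = 1.2057


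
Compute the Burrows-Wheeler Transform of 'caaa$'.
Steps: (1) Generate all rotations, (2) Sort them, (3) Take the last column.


Rotations (sorted):
  0: $caaa -> last char: a
  1: a$caa -> last char: a
  2: aa$ca -> last char: a
  3: aaa$c -> last char: c
  4: caaa$ -> last char: $


BWT = aaac$


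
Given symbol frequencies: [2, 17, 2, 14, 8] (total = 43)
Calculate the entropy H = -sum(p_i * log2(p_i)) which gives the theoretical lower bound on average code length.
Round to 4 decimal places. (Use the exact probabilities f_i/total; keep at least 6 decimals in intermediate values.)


Per-symbol terms -p_i * log2(p_i) with p_i = f_i/43:
  p = 2/43 = 0.046512: log2(p) = -4.426265, -p*log2(p) = 0.205873
  p = 17/43 = 0.395349: log2(p) = -1.338802, -p*log2(p) = 0.529294
  p = 2/43 = 0.046512: log2(p) = -4.426265, -p*log2(p) = 0.205873
  p = 14/43 = 0.325581: log2(p) = -1.618910, -p*log2(p) = 0.527087
  p = 8/43 = 0.186047: log2(p) = -2.426265, -p*log2(p) = 0.451398
H = 0.205873 + 0.529294 + 0.205873 + 0.527087 + 0.451398 = 1.919525

H = 1.9195 bits/symbol


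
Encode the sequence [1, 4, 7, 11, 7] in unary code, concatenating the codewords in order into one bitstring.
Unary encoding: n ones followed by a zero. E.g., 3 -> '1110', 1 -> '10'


Encode each number as n ones followed by a terminating 0:
  1 -> 10 (2 bits)
  4 -> 11110 (5 bits)
  7 -> 11111110 (8 bits)
  11 -> 111111111110 (12 bits)
  7 -> 11111110 (8 bits)
Total length = 2 + 5 + 8 + 12 + 8 = 35 bits.

Unary([1, 4, 7, 11, 7]) = 10111101111111011111111111011111110 (35 bits)


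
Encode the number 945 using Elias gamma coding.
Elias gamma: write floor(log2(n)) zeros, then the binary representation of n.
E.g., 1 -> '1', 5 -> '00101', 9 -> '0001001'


num_bits = floor(log2(945)) + 1 = 10
leading_zeros = num_bits - 1 = 9
binary(945) = 1110110001

Elias gamma(945) = '000000000' + '1110110001' = 0000000001110110001 (19 bits)


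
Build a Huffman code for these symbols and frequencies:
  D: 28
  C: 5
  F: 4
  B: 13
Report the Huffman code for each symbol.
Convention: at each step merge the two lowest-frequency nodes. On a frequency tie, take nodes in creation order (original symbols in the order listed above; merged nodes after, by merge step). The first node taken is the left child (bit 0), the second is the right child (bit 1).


Huffman tree construction:
Step 1: Merge F(4) + C(5) = 9
Step 2: Merge (F+C)(9) + B(13) = 22
Step 3: Merge ((F+C)+B)(22) + D(28) = 50
Read each symbol's code off the tree from the root (left child = 0, right child = 1).

Codes:
  D: 1 (length 1)
  C: 001 (length 3)
  F: 000 (length 3)
  B: 01 (length 2)
Average code length: 81/50 = 1.6200 bits/symbol


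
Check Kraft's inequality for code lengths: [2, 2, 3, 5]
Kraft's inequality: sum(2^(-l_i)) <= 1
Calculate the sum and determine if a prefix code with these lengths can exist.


Sum = 2^(-2) + 2^(-2) + 2^(-3) + 2^(-5)
    = 0.25 + 0.25 + 0.125 + 0.03125
    = 21/32 = 0.65625
Since 0.65625 <= 1, Kraft's inequality IS satisfied.
A prefix code with these lengths CAN exist.

Kraft sum = 0.65625. Satisfied.


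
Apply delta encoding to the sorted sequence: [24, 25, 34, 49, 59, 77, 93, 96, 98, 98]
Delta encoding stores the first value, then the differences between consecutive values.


First value: 24
Deltas:
  25 - 24 = 1
  34 - 25 = 9
  49 - 34 = 15
  59 - 49 = 10
  77 - 59 = 18
  93 - 77 = 16
  96 - 93 = 3
  98 - 96 = 2
  98 - 98 = 0


Delta encoded: [24, 1, 9, 15, 10, 18, 16, 3, 2, 0]


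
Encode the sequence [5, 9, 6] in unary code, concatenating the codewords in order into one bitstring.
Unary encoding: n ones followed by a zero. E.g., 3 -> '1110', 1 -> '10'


Encode each number as n ones followed by a terminating 0:
  5 -> 111110 (6 bits)
  9 -> 1111111110 (10 bits)
  6 -> 1111110 (7 bits)
Total length = 6 + 10 + 7 = 23 bits.

Unary([5, 9, 6]) = 11111011111111101111110 (23 bits)
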